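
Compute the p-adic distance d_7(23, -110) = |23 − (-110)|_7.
d_7(23, -110) = 1/7

Step 1 — x − y = 23 − (-110) = 133. Step 2 — v_7(133) = 1 (factor: 133 = (7^1 · 19); the sign does not affect v_p). Step 3 — |x − y|_7 = 7^{-1} = 1/7.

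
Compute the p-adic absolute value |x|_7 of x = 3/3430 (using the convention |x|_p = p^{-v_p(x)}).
|3/3430|_7 = 343

Step 1 — compute v_7(x) by factoring powers of 7 out of the numerator and denominator: v_7(3/3430) = -3. Step 2 — apply |x|_p = p^{-v_p(x)} = 7^{3} = 343.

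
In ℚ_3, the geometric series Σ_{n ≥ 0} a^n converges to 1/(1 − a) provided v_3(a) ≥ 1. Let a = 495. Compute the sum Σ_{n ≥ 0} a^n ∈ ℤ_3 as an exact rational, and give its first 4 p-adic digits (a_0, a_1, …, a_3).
Σ a^n = 1/(1 − a) = -1/494;  first 4 digits = (1, 0, 1, 0)

v_3(a) = 2 ≥ 1, so the series converges in ℤ_3 to 1/(1 − a) = 1/(1 − 495) = -1/494. Expand this rational in ℤ_3: compute digits iteratively via d_i = x_i mod 3, x_{i+1} = (x_i − d_i)/3. The first 4 digits are (1, 0, 1, 0).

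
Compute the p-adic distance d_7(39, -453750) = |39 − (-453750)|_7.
d_7(39, -453750) = 1/16807

Step 1 — x − y = 39 − (-453750) = 453789. Step 2 — v_7(453789) = 5 (factor: 453789 = (7^5 · 27); the sign does not affect v_p). Step 3 — |x − y|_7 = 7^{-5} = 1/16807.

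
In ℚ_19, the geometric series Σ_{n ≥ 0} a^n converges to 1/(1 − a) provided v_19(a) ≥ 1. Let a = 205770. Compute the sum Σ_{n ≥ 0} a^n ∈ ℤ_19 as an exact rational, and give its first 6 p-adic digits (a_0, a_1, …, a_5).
Σ a^n = 1/(1 − a) = -1/205769;  first 6 digits = (1, 0, 0, 11, 1, 0)

v_19(a) = 3 ≥ 1, so the series converges in ℤ_19 to 1/(1 − a) = 1/(1 − 205770) = -1/205769. Expand this rational in ℤ_19: compute digits iteratively via d_i = x_i mod 19, x_{i+1} = (x_i − d_i)/19. The first 6 digits are (1, 0, 0, 11, 1, 0).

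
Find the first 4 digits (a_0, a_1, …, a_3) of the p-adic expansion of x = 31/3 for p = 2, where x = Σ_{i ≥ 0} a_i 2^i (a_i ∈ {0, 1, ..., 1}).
(a_0, …, a_3) = (1, 0, 1, 0)

v_2(31/3) = 0 (numerator and denominator both coprime to 2), so x ∈ ℤ_2^×. Compute digits iteratively via a_i = x_i mod 2, x_{i+1} = (x_i − a_i)/2, with x_0 = x:
  x_0 = 31/3;  a_0 = 1;  x_1 = (x_0 − 1)/2 = 14/3
  x_1 = 14/3;  a_1 = 0;  x_2 = (x_1 − 0)/2 = 7/3
  x_2 = 7/3;  a_2 = 1;  x_3 = (x_2 − 1)/2 = 2/3
  x_3 = 2/3;  a_3 = 0;  x_4 = (x_3 − 0)/2 = 1/3
Digits: (1, 0, 1, 0).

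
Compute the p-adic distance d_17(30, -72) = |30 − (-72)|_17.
d_17(30, -72) = 1/17

Step 1 — x − y = 30 − (-72) = 102. Step 2 — v_17(102) = 1 (factor: 102 = (17^1 · 6); the sign does not affect v_p). Step 3 — |x − y|_17 = 17^{-1} = 1/17.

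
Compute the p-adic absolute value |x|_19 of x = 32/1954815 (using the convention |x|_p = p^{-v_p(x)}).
|32/1954815|_19 = 130321

Step 1 — compute v_19(x) by factoring powers of 19 out of the numerator and denominator: v_19(32/1954815) = -4. Step 2 — apply |x|_p = p^{-v_p(x)} = 19^{4} = 130321.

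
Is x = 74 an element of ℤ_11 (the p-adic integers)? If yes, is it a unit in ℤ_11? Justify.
x ∈ ℤ_11^× (unit); v_11(x) = 0

ℤ_11 = {x ∈ ℚ_11 : v_11(x) ≥ 0} and ℤ_11^× = {x ∈ ℤ_11 : v_11(x) = 0}. Here v_11(74) = v_11(num) − v_11(den) = 0; compare against these criteria.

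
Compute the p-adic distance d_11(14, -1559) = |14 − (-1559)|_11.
d_11(14, -1559) = 1/121

Step 1 — x − y = 14 − (-1559) = 1573. Step 2 — v_11(1573) = 2 (factor: 1573 = (11^2 · 13); the sign does not affect v_p). Step 3 — |x − y|_11 = 11^{-2} = 1/121.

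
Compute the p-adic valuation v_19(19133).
v_19(19133) = 2

v_19(n) is the largest exponent k such that 19^k divides n. Factor out: 19133 = 19^2 · 53. (Sign doesn't affect v_p.) So v_19(19133) = 2.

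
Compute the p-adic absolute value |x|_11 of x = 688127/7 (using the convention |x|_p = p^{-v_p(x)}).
|688127/7|_11 = 1/14641

Step 1 — compute v_11(x) by factoring powers of 11 out of the numerator and denominator: v_11(688127/7) = 4. Step 2 — apply |x|_p = p^{-v_p(x)} = 11^{-4} = 1/14641.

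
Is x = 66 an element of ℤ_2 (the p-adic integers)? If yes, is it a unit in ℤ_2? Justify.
x ∈ ℤ_2 but not a unit; v_2(x) = 1 > 0

ℤ_2 = {x ∈ ℚ_2 : v_2(x) ≥ 0} and ℤ_2^× = {x ∈ ℤ_2 : v_2(x) = 0}. Here v_2(66) = v_2(num) − v_2(den) = 1; compare against these criteria.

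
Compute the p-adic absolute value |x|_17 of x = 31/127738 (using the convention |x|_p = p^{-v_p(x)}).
|31/127738|_17 = 4913

Step 1 — compute v_17(x) by factoring powers of 17 out of the numerator and denominator: v_17(31/127738) = -3. Step 2 — apply |x|_p = p^{-v_p(x)} = 17^{3} = 4913.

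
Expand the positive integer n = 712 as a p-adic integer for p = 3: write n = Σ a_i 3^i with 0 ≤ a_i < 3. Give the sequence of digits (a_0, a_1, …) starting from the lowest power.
(a_0, a_1, …) = (1, 0, 1, 2, 2, 2)

Repeated division by 3 gives the digits low-to-high: 712 = 1 + 1·3^2 + 2·3^3 + 2·3^4 + 2·3^5. Digit sequence: (1, 0, 1, 2, 2, 2).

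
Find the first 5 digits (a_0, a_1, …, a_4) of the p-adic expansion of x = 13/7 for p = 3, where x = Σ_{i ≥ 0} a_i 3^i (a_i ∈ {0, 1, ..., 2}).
(a_0, …, a_4) = (1, 2, 2, 0, 1)

v_3(13/7) = 0 (numerator and denominator both coprime to 3), so x ∈ ℤ_3^×. Compute digits iteratively via a_i = x_i mod 3, x_{i+1} = (x_i − a_i)/3, with x_0 = x:
  x_0 = 13/7;  a_0 = 1;  x_1 = (x_0 − 1)/3 = 2/7
  x_1 = 2/7;  a_1 = 2;  x_2 = (x_1 − 2)/3 = -4/7
  x_2 = -4/7;  a_2 = 2;  x_3 = (x_2 − 2)/3 = -6/7
  x_3 = -6/7;  a_3 = 0;  x_4 = (x_3 − 0)/3 = -2/7
  x_4 = -2/7;  a_4 = 1;  x_5 = (x_4 − 1)/3 = -3/7
Digits: (1, 2, 2, 0, 1).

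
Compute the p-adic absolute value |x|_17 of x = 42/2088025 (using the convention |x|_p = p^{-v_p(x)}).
|42/2088025|_17 = 83521

Step 1 — compute v_17(x) by factoring powers of 17 out of the numerator and denominator: v_17(42/2088025) = -4. Step 2 — apply |x|_p = p^{-v_p(x)} = 17^{4} = 83521.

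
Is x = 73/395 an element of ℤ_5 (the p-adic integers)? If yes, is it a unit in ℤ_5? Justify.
x ∉ ℤ_5 (v_5(x) = -1 < 0)

ℤ_5 = {x ∈ ℚ_5 : v_5(x) ≥ 0} and ℤ_5^× = {x ∈ ℤ_5 : v_5(x) = 0}. Here v_5(73/395) = v_5(num) − v_5(den) = -1; compare against these criteria.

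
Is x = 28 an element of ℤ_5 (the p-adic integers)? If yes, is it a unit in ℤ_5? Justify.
x ∈ ℤ_5^× (unit); v_5(x) = 0

ℤ_5 = {x ∈ ℚ_5 : v_5(x) ≥ 0} and ℤ_5^× = {x ∈ ℤ_5 : v_5(x) = 0}. Here v_5(28) = v_5(num) − v_5(den) = 0; compare against these criteria.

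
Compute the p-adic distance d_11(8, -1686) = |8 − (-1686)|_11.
d_11(8, -1686) = 1/121

Step 1 — x − y = 8 − (-1686) = 1694. Step 2 — v_11(1694) = 2 (factor: 1694 = (11^2 · 14); the sign does not affect v_p). Step 3 — |x − y|_11 = 11^{-2} = 1/121.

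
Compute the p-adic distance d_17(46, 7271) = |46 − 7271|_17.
d_17(46, 7271) = 1/289

Step 1 — x − y = 46 − 7271 = -7225. Step 2 — v_17(-7225) = 2 (factor: -7225 = −(17^2 · 25); the sign does not affect v_p). Step 3 — |x − y|_17 = 17^{-2} = 1/289.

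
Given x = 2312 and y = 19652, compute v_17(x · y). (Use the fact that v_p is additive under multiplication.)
v_17(45435424) = 5

v_p(x) = 2 (factor: 2312 = 17^2 · 8); v_p(y) = 3 (factor: 19652 = 17^3 · 4). Additivity: v_p(xy) = v_p(x) + v_p(y) = 2 + 3 = 5. (Direct check: xy = 45435424 = 17^5 · (32).)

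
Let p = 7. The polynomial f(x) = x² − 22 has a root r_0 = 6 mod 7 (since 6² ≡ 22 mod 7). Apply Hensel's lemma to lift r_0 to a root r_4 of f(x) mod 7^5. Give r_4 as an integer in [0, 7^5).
r_4 = 11920 (mod 16807)

Hensel's recurrence: r_{i+1} = r_i − f(r_i)·(f′(r_i))^{-1} mod 7^{i+2}, with f′(x) = 2x. Iterate:
  r_0 = 6 (mod 7)
  r_1 = 13 (mod 49)
  r_2 = 258 (mod 343)
  r_3 = 2316 (mod 2401)
  r_4 = 11920 (mod 16807)
Final: r_4 = 11920, and one checks f(r_4) ≡ 0 mod 7^5.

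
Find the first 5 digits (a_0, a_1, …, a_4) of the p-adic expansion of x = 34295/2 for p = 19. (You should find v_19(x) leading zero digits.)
(a_0, …, a_4) = (0, 0, 0, 12, 9)

v_19(34295/2) = 3, so a_0 = ... = a_2 = 0. Factor out: x = 19^3 · u with u = 5/2 a unit in ℤ_19. Expand u iteratively via a_{v+i} = u_i mod 19, u_{i+1} = (u_i − a_{v+i})/19:
  u_0 = 5/2;  a_3 = 12;  u_1 = (u_0 − 12)/19 = -1/2
  u_1 = -1/2;  a_4 = 9;  u_2 = (u_1 − 9)/19 = -1/2
Digits: (0, 0, 0, 12, 9).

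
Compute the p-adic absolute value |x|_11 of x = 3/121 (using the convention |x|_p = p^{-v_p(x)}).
|3/121|_11 = 121

Step 1 — compute v_11(x) by factoring powers of 11 out of the numerator and denominator: v_11(3/121) = -2. Step 2 — apply |x|_p = p^{-v_p(x)} = 11^{2} = 121.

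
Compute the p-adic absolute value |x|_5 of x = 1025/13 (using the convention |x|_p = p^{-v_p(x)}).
|1025/13|_5 = 1/25

Step 1 — compute v_5(x) by factoring powers of 5 out of the numerator and denominator: v_5(1025/13) = 2. Step 2 — apply |x|_p = p^{-v_p(x)} = 5^{-2} = 1/25.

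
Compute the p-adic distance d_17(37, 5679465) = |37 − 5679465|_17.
d_17(37, 5679465) = 1/1419857

Step 1 — x − y = 37 − 5679465 = -5679428. Step 2 — v_17(-5679428) = 5 (factor: -5679428 = −(17^5 · 4); the sign does not affect v_p). Step 3 — |x − y|_17 = 17^{-5} = 1/1419857.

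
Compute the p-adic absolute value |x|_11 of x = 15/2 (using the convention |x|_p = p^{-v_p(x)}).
|15/2|_11 = 1

Step 1 — compute v_11(x) by factoring powers of 11 out of the numerator and denominator: v_11(15/2) = 0. Step 2 — apply |x|_p = p^{-v_p(x)} = 11^{0} = 1.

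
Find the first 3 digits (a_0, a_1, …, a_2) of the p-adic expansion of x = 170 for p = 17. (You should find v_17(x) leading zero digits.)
(a_0, …, a_2) = (0, 10, 0)

v_17(170) = 1, so a_0 = ... = a_0 = 0. Factor out: x = 17^1 · u with u = 10 a unit in ℤ_17. Expand u iteratively via a_{v+i} = u_i mod 17, u_{i+1} = (u_i − a_{v+i})/17:
  u_0 = 10;  a_1 = 10;  u_1 = (u_0 − 10)/17 = 0
  u_1 = 0;  a_2 = 0;  u_2 = (u_1 − 0)/17 = 0
Digits: (0, 10, 0).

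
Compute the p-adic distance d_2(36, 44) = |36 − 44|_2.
d_2(36, 44) = 1/8

Step 1 — x − y = 36 − 44 = -8. Step 2 — v_2(-8) = 3 (factor: -8 = −(2^3 · 1); the sign does not affect v_p). Step 3 — |x − y|_2 = 2^{-3} = 1/8.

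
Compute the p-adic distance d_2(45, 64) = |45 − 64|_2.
d_2(45, 64) = 1

Step 1 — x − y = 45 − 64 = -19. Step 2 — v_2(-19) = 0 (factor: -19 = −(2^0 · 19); the sign does not affect v_p). Step 3 — |x − y|_2 = 2^{0} = 1.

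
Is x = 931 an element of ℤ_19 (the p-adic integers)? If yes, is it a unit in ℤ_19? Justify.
x ∈ ℤ_19 but not a unit; v_19(x) = 1 > 0

ℤ_19 = {x ∈ ℚ_19 : v_19(x) ≥ 0} and ℤ_19^× = {x ∈ ℤ_19 : v_19(x) = 0}. Here v_19(931) = v_19(num) − v_19(den) = 1; compare against these criteria.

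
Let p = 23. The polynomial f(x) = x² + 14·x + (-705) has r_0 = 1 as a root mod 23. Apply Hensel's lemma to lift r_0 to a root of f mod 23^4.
r_3 = 177193 (mod 279841)

Hensel: r_{i+1} = r_i − f(r_i)·(f′(r_i))^{-1} mod 23^{i+2}, f′(x) = 2x + 14. Iterate:
  r_0 = 1 (mod 23)
  r_1 = 507 (mod 529)
  r_2 = 6855 (mod 12167)
  r_3 = 177193 (mod 279841)
Final: r = 177193 satisfies f(r) ≡ 0 mod 23^4.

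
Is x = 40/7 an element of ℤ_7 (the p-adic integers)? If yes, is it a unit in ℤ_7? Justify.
x ∉ ℤ_7 (v_7(x) = -1 < 0)

ℤ_7 = {x ∈ ℚ_7 : v_7(x) ≥ 0} and ℤ_7^× = {x ∈ ℤ_7 : v_7(x) = 0}. Here v_7(40/7) = v_7(num) − v_7(den) = -1; compare against these criteria.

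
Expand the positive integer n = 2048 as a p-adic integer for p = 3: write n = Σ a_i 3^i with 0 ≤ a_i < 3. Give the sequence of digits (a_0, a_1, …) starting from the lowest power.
(a_0, a_1, …) = (2, 1, 2, 0, 1, 2, 2)

Repeated division by 3 gives the digits low-to-high: 2048 = 2 + 1·3^1 + 2·3^2 + 1·3^4 + 2·3^5 + 2·3^6. Digit sequence: (2, 1, 2, 0, 1, 2, 2).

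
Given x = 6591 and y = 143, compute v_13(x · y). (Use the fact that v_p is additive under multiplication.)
v_13(942513) = 4

v_p(x) = 3 (factor: 6591 = 13^3 · 3); v_p(y) = 1 (factor: 143 = 13^1 · 11). Additivity: v_p(xy) = v_p(x) + v_p(y) = 3 + 1 = 4. (Direct check: xy = 942513 = 13^4 · (33).)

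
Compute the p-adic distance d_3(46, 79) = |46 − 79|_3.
d_3(46, 79) = 1/3

Step 1 — x − y = 46 − 79 = -33. Step 2 — v_3(-33) = 1 (factor: -33 = −(3^1 · 11); the sign does not affect v_p). Step 3 — |x − y|_3 = 3^{-1} = 1/3.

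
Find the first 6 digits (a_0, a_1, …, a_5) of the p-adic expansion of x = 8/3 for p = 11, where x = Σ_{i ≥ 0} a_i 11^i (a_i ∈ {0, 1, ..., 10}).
(a_0, …, a_5) = (10, 3, 7, 3, 7, 3)

v_11(8/3) = 0 (numerator and denominator both coprime to 11), so x ∈ ℤ_11^×. Compute digits iteratively via a_i = x_i mod 11, x_{i+1} = (x_i − a_i)/11, with x_0 = x:
  x_0 = 8/3;  a_0 = 10;  x_1 = (x_0 − 10)/11 = -2/3
  x_1 = -2/3;  a_1 = 3;  x_2 = (x_1 − 3)/11 = -1/3
  x_2 = -1/3;  a_2 = 7;  x_3 = (x_2 − 7)/11 = -2/3
  x_3 = -2/3;  a_3 = 3;  x_4 = (x_3 − 3)/11 = -1/3
  x_4 = -1/3;  a_4 = 7;  x_5 = (x_4 − 7)/11 = -2/3
  x_5 = -2/3;  a_5 = 3;  x_6 = (x_5 − 3)/11 = -1/3
Digits: (10, 3, 7, 3, 7, 3).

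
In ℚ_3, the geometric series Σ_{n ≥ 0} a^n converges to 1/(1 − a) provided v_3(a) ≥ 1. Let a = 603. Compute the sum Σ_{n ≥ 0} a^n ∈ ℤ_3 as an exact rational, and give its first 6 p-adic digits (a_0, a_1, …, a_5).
Σ a^n = 1/(1 − a) = -1/602;  first 6 digits = (1, 0, 1, 1, 2, 1)

v_3(a) = 2 ≥ 1, so the series converges in ℤ_3 to 1/(1 − a) = 1/(1 − 603) = -1/602. Expand this rational in ℤ_3: compute digits iteratively via d_i = x_i mod 3, x_{i+1} = (x_i − d_i)/3. The first 6 digits are (1, 0, 1, 1, 2, 1).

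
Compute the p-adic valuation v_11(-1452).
v_11(-1452) = 2

v_11(n) is the largest exponent k such that 11^k divides n. Factor out: -1452 = -11^2 · 12. (Sign doesn't affect v_p.) So v_11(-1452) = 2.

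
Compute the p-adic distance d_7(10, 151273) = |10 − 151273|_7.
d_7(10, 151273) = 1/16807

Step 1 — x − y = 10 − 151273 = -151263. Step 2 — v_7(-151263) = 5 (factor: -151263 = −(7^5 · 9); the sign does not affect v_p). Step 3 — |x − y|_7 = 7^{-5} = 1/16807.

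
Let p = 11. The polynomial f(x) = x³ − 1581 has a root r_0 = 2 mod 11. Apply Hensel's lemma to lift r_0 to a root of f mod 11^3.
r_2 = 244 (mod 1331)

Hensel: r_{i+1} = r_i − f(r_i)/f′(r_i) mod 11^{i+2}, where f′(x) = 3x². Iterate:
  r_0 = 2 (mod 11)
  r_1 = 2 (mod 121)
  r_2 = 244 (mod 1331)
Final: r = 244 with f(r) ≡ 0 mod 11^3.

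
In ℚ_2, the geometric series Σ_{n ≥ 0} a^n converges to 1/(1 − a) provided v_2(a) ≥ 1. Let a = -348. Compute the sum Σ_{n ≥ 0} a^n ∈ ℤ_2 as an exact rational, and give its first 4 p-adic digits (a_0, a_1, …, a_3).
Σ a^n = 1/(1 − a) = 1/349;  first 4 digits = (1, 0, 1, 0)

v_2(a) = 2 ≥ 1, so the series converges in ℤ_2 to 1/(1 − a) = 1/(1 − (-348)) = 1/349. Expand this rational in ℤ_2: compute digits iteratively via d_i = x_i mod 2, x_{i+1} = (x_i − d_i)/2. The first 4 digits are (1, 0, 1, 0).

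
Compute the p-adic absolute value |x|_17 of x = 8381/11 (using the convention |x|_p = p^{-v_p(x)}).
|8381/11|_17 = 1/289

Step 1 — compute v_17(x) by factoring powers of 17 out of the numerator and denominator: v_17(8381/11) = 2. Step 2 — apply |x|_p = p^{-v_p(x)} = 17^{-2} = 1/289.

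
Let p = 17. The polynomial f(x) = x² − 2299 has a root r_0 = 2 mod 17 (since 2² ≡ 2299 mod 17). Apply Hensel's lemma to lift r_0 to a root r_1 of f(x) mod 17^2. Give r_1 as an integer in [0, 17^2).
r_1 = 70 (mod 289)

Hensel's recurrence: r_{i+1} = r_i − f(r_i)·(f′(r_i))^{-1} mod 17^{i+2}, with f′(x) = 2x. Iterate:
  r_0 = 2 (mod 17)
  r_1 = 70 (mod 289)
Final: r_1 = 70, and one checks f(r_1) ≡ 0 mod 17^2.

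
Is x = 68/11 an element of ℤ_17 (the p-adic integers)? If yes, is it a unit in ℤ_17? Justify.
x ∈ ℤ_17 but not a unit; v_17(x) = 1 > 0

ℤ_17 = {x ∈ ℚ_17 : v_17(x) ≥ 0} and ℤ_17^× = {x ∈ ℤ_17 : v_17(x) = 0}. Here v_17(68/11) = v_17(num) − v_17(den) = 1; compare against these criteria.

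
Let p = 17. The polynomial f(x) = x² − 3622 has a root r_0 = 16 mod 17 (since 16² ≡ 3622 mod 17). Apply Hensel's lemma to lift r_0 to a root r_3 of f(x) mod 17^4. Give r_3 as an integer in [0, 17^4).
r_3 = 71739 (mod 83521)

Hensel's recurrence: r_{i+1} = r_i − f(r_i)·(f′(r_i))^{-1} mod 17^{i+2}, with f′(x) = 2x. Iterate:
  r_0 = 16 (mod 17)
  r_1 = 67 (mod 289)
  r_2 = 2957 (mod 4913)
  r_3 = 71739 (mod 83521)
Final: r_3 = 71739, and one checks f(r_3) ≡ 0 mod 17^4.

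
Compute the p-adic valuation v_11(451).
v_11(451) = 1

v_11(n) is the largest exponent k such that 11^k divides n. Factor out: 451 = 11^1 · 41. (Sign doesn't affect v_p.) So v_11(451) = 1.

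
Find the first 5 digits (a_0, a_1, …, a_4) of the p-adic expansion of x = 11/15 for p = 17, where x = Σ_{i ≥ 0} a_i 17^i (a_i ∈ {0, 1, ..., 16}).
(a_0, …, a_4) = (3, 1, 9, 4, 2)

v_17(11/15) = 0 (numerator and denominator both coprime to 17), so x ∈ ℤ_17^×. Compute digits iteratively via a_i = x_i mod 17, x_{i+1} = (x_i − a_i)/17, with x_0 = x:
  x_0 = 11/15;  a_0 = 3;  x_1 = (x_0 − 3)/17 = -2/15
  x_1 = -2/15;  a_1 = 1;  x_2 = (x_1 − 1)/17 = -1/15
  x_2 = -1/15;  a_2 = 9;  x_3 = (x_2 − 9)/17 = -8/15
  x_3 = -8/15;  a_3 = 4;  x_4 = (x_3 − 4)/17 = -4/15
  x_4 = -4/15;  a_4 = 2;  x_5 = (x_4 − 2)/17 = -2/15
Digits: (3, 1, 9, 4, 2).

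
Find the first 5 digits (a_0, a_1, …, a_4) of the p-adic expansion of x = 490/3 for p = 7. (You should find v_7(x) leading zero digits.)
(a_0, …, a_4) = (0, 0, 1, 5, 4)

v_7(490/3) = 2, so a_0 = ... = a_1 = 0. Factor out: x = 7^2 · u with u = 10/3 a unit in ℤ_7. Expand u iteratively via a_{v+i} = u_i mod 7, u_{i+1} = (u_i − a_{v+i})/7:
  u_0 = 10/3;  a_2 = 1;  u_1 = (u_0 − 1)/7 = 1/3
  u_1 = 1/3;  a_3 = 5;  u_2 = (u_1 − 5)/7 = -2/3
  u_2 = -2/3;  a_4 = 4;  u_3 = (u_2 − 4)/7 = -2/3
Digits: (0, 0, 1, 5, 4).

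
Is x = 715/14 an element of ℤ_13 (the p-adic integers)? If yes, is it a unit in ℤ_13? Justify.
x ∈ ℤ_13 but not a unit; v_13(x) = 1 > 0

ℤ_13 = {x ∈ ℚ_13 : v_13(x) ≥ 0} and ℤ_13^× = {x ∈ ℤ_13 : v_13(x) = 0}. Here v_13(715/14) = v_13(num) − v_13(den) = 1; compare against these criteria.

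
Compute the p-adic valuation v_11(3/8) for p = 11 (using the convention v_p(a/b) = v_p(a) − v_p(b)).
v_11(3/8) = 0

Factor powers of 11 from the numerator and denominator of the reduced fraction: 3 = 11^0 · 3 and 8 = 11^0 · 8. Apply v_p(a/b) = v_p(a) − v_p(b): v_11(3/8) = 0 − 0 = 0.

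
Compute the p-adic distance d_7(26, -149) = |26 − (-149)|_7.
d_7(26, -149) = 1/7

Step 1 — x − y = 26 − (-149) = 175. Step 2 — v_7(175) = 1 (factor: 175 = (7^1 · 25); the sign does not affect v_p). Step 3 — |x − y|_7 = 7^{-1} = 1/7.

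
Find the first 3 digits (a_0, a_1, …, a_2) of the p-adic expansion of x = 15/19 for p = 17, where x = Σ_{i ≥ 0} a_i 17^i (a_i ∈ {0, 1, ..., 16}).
(a_0, …, a_2) = (16, 0, 8)

v_17(15/19) = 0 (numerator and denominator both coprime to 17), so x ∈ ℤ_17^×. Compute digits iteratively via a_i = x_i mod 17, x_{i+1} = (x_i − a_i)/17, with x_0 = x:
  x_0 = 15/19;  a_0 = 16;  x_1 = (x_0 − 16)/17 = -17/19
  x_1 = -17/19;  a_1 = 0;  x_2 = (x_1 − 0)/17 = -1/19
  x_2 = -1/19;  a_2 = 8;  x_3 = (x_2 − 8)/17 = -9/19
Digits: (16, 0, 8).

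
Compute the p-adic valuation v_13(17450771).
v_13(17450771) = 5

v_13(n) is the largest exponent k such that 13^k divides n. Factor out: 17450771 = 13^5 · 47. (Sign doesn't affect v_p.) So v_13(17450771) = 5.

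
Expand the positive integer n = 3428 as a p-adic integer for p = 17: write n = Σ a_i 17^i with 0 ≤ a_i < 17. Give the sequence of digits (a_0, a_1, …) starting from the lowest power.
(a_0, a_1, …) = (11, 14, 11)

Repeated division by 17 gives the digits low-to-high: 3428 = 11 + 14·17^1 + 11·17^2. Digit sequence: (11, 14, 11).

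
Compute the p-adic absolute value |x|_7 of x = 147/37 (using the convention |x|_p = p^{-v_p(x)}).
|147/37|_7 = 1/49

Step 1 — compute v_7(x) by factoring powers of 7 out of the numerator and denominator: v_7(147/37) = 2. Step 2 — apply |x|_p = p^{-v_p(x)} = 7^{-2} = 1/49.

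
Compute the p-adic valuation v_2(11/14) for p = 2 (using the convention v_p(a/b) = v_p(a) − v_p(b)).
v_2(11/14) = -1

Factor powers of 2 from the numerator and denominator of the reduced fraction: 11 = 2^0 · 11 and 14 = 2^1 · 7. Apply v_p(a/b) = v_p(a) − v_p(b): v_2(11/14) = 0 − 1 = -1.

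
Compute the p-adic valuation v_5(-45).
v_5(-45) = 1

v_5(n) is the largest exponent k such that 5^k divides n. Factor out: -45 = -5^1 · 9. (Sign doesn't affect v_p.) So v_5(-45) = 1.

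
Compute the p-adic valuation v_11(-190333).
v_11(-190333) = 4

v_11(n) is the largest exponent k such that 11^k divides n. Factor out: -190333 = -11^4 · 13. (Sign doesn't affect v_p.) So v_11(-190333) = 4.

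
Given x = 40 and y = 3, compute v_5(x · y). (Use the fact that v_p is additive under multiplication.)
v_5(120) = 1

v_p(x) = 1 (factor: 40 = 5^1 · 8); v_p(y) = 0 (factor: 3 = 5^0 · 3). Additivity: v_p(xy) = v_p(x) + v_p(y) = 1 + 0 = 1. (Direct check: xy = 120 = 5^1 · (24).)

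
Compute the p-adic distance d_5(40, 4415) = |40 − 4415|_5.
d_5(40, 4415) = 1/625

Step 1 — x − y = 40 − 4415 = -4375. Step 2 — v_5(-4375) = 4 (factor: -4375 = −(5^4 · 7); the sign does not affect v_p). Step 3 — |x − y|_5 = 5^{-4} = 1/625.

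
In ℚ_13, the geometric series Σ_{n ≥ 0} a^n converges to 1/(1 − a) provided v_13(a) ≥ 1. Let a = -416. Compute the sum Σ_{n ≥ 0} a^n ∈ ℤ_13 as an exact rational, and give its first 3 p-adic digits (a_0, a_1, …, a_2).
Σ a^n = 1/(1 − a) = 1/417;  first 3 digits = (1, 7, 7)

v_13(a) = 1 ≥ 1, so the series converges in ℤ_13 to 1/(1 − a) = 1/(1 − (-416)) = 1/417. Expand this rational in ℤ_13: compute digits iteratively via d_i = x_i mod 13, x_{i+1} = (x_i − d_i)/13. The first 3 digits are (1, 7, 7).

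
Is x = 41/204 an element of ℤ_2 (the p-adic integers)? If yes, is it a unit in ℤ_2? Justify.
x ∉ ℤ_2 (v_2(x) = -2 < 0)

ℤ_2 = {x ∈ ℚ_2 : v_2(x) ≥ 0} and ℤ_2^× = {x ∈ ℤ_2 : v_2(x) = 0}. Here v_2(41/204) = v_2(num) − v_2(den) = -2; compare against these criteria.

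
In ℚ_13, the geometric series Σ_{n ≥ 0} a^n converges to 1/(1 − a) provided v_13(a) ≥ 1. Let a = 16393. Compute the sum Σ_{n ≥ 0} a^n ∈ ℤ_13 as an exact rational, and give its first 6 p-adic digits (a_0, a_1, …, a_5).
Σ a^n = 1/(1 − a) = -1/16392;  first 6 digits = (1, 0, 6, 7, 10, 8)

v_13(a) = 2 ≥ 1, so the series converges in ℤ_13 to 1/(1 − a) = 1/(1 − 16393) = -1/16392. Expand this rational in ℤ_13: compute digits iteratively via d_i = x_i mod 13, x_{i+1} = (x_i − d_i)/13. The first 6 digits are (1, 0, 6, 7, 10, 8).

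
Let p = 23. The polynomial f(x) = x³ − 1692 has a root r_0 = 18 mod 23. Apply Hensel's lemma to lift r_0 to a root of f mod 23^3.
r_2 = 10966 (mod 12167)

Hensel: r_{i+1} = r_i − f(r_i)/f′(r_i) mod 23^{i+2}, where f′(x) = 3x². Iterate:
  r_0 = 18 (mod 23)
  r_1 = 386 (mod 529)
  r_2 = 10966 (mod 12167)
Final: r = 10966 with f(r) ≡ 0 mod 23^3.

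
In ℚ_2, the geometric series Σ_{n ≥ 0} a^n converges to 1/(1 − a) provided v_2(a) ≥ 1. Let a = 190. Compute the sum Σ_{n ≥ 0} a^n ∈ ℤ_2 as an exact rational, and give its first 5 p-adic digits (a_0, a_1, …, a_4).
Σ a^n = 1/(1 − a) = -1/189;  first 5 digits = (1, 1, 0, 1, 0)

v_2(a) = 1 ≥ 1, so the series converges in ℤ_2 to 1/(1 − a) = 1/(1 − 190) = -1/189. Expand this rational in ℤ_2: compute digits iteratively via d_i = x_i mod 2, x_{i+1} = (x_i − d_i)/2. The first 5 digits are (1, 1, 0, 1, 0).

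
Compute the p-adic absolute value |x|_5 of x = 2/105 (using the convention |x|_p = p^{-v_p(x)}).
|2/105|_5 = 5

Step 1 — compute v_5(x) by factoring powers of 5 out of the numerator and denominator: v_5(2/105) = -1. Step 2 — apply |x|_p = p^{-v_p(x)} = 5^{1} = 5.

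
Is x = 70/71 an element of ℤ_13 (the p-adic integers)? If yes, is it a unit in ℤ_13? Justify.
x ∈ ℤ_13^× (unit); v_13(x) = 0

ℤ_13 = {x ∈ ℚ_13 : v_13(x) ≥ 0} and ℤ_13^× = {x ∈ ℤ_13 : v_13(x) = 0}. Here v_13(70/71) = v_13(num) − v_13(den) = 0; compare against these criteria.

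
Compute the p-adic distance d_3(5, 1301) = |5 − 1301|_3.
d_3(5, 1301) = 1/81

Step 1 — x − y = 5 − 1301 = -1296. Step 2 — v_3(-1296) = 4 (factor: -1296 = −(3^4 · 16); the sign does not affect v_p). Step 3 — |x − y|_3 = 3^{-4} = 1/81.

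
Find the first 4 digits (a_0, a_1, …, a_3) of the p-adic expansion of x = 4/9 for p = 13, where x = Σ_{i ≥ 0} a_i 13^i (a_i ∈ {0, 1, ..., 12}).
(a_0, …, a_3) = (12, 2, 7, 11)

v_13(4/9) = 0 (numerator and denominator both coprime to 13), so x ∈ ℤ_13^×. Compute digits iteratively via a_i = x_i mod 13, x_{i+1} = (x_i − a_i)/13, with x_0 = x:
  x_0 = 4/9;  a_0 = 12;  x_1 = (x_0 − 12)/13 = -8/9
  x_1 = -8/9;  a_1 = 2;  x_2 = (x_1 − 2)/13 = -2/9
  x_2 = -2/9;  a_2 = 7;  x_3 = (x_2 − 7)/13 = -5/9
  x_3 = -5/9;  a_3 = 11;  x_4 = (x_3 − 11)/13 = -8/9
Digits: (12, 2, 7, 11).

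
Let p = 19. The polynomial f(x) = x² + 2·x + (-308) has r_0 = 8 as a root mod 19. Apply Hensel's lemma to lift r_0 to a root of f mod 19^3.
r_2 = 6278 (mod 6859)

Hensel: r_{i+1} = r_i − f(r_i)·(f′(r_i))^{-1} mod 19^{i+2}, f′(x) = 2x + 2. Iterate:
  r_0 = 8 (mod 19)
  r_1 = 141 (mod 361)
  r_2 = 6278 (mod 6859)
Final: r = 6278 satisfies f(r) ≡ 0 mod 19^3.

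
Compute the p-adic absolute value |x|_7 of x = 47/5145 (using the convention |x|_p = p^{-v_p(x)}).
|47/5145|_7 = 343

Step 1 — compute v_7(x) by factoring powers of 7 out of the numerator and denominator: v_7(47/5145) = -3. Step 2 — apply |x|_p = p^{-v_p(x)} = 7^{3} = 343.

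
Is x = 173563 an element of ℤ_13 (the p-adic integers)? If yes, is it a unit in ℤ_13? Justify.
x ∈ ℤ_13 but not a unit; v_13(x) = 3 > 0

ℤ_13 = {x ∈ ℚ_13 : v_13(x) ≥ 0} and ℤ_13^× = {x ∈ ℤ_13 : v_13(x) = 0}. Here v_13(173563) = v_13(num) − v_13(den) = 3; compare against these criteria.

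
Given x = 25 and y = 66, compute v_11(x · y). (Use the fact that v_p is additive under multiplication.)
v_11(1650) = 1

v_p(x) = 0 (factor: 25 = 11^0 · 25); v_p(y) = 1 (factor: 66 = 11^1 · 6). Additivity: v_p(xy) = v_p(x) + v_p(y) = 0 + 1 = 1. (Direct check: xy = 1650 = 11^1 · (150).)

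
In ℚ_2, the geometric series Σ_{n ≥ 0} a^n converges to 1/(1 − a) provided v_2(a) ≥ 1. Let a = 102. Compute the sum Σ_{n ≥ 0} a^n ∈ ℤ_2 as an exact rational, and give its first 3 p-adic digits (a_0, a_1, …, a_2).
Σ a^n = 1/(1 − a) = -1/101;  first 3 digits = (1, 1, 0)

v_2(a) = 1 ≥ 1, so the series converges in ℤ_2 to 1/(1 − a) = 1/(1 − 102) = -1/101. Expand this rational in ℤ_2: compute digits iteratively via d_i = x_i mod 2, x_{i+1} = (x_i − d_i)/2. The first 3 digits are (1, 1, 0).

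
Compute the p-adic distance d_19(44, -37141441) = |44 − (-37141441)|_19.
d_19(44, -37141441) = 1/2476099

Step 1 — x − y = 44 − (-37141441) = 37141485. Step 2 — v_19(37141485) = 5 (factor: 37141485 = (19^5 · 15); the sign does not affect v_p). Step 3 — |x − y|_19 = 19^{-5} = 1/2476099.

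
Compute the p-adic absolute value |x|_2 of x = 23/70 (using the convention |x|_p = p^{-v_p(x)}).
|23/70|_2 = 2

Step 1 — compute v_2(x) by factoring powers of 2 out of the numerator and denominator: v_2(23/70) = -1. Step 2 — apply |x|_p = p^{-v_p(x)} = 2^{1} = 2.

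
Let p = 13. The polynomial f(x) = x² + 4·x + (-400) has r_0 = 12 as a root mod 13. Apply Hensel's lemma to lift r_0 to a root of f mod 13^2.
r_1 = 116 (mod 169)

Hensel: r_{i+1} = r_i − f(r_i)·(f′(r_i))^{-1} mod 13^{i+2}, f′(x) = 2x + 4. Iterate:
  r_0 = 12 (mod 13)
  r_1 = 116 (mod 169)
Final: r = 116 satisfies f(r) ≡ 0 mod 13^2.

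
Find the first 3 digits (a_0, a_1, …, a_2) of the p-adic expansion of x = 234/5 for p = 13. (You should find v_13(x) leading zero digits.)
(a_0, …, a_2) = (0, 1, 8)

v_13(234/5) = 1, so a_0 = ... = a_0 = 0. Factor out: x = 13^1 · u with u = 18/5 a unit in ℤ_13. Expand u iteratively via a_{v+i} = u_i mod 13, u_{i+1} = (u_i − a_{v+i})/13:
  u_0 = 18/5;  a_1 = 1;  u_1 = (u_0 − 1)/13 = 1/5
  u_1 = 1/5;  a_2 = 8;  u_2 = (u_1 − 8)/13 = -3/5
Digits: (0, 1, 8).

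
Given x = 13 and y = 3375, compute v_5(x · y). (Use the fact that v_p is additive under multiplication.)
v_5(43875) = 3

v_p(x) = 0 (factor: 13 = 5^0 · 13); v_p(y) = 3 (factor: 3375 = 5^3 · 27). Additivity: v_p(xy) = v_p(x) + v_p(y) = 0 + 3 = 3. (Direct check: xy = 43875 = 5^3 · (351).)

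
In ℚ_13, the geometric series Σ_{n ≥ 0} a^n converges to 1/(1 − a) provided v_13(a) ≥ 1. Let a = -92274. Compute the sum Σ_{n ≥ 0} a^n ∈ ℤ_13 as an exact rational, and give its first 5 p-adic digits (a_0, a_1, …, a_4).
Σ a^n = 1/(1 − a) = 1/92275;  first 5 digits = (1, 0, 0, 10, 9)

v_13(a) = 3 ≥ 1, so the series converges in ℤ_13 to 1/(1 − a) = 1/(1 − (-92274)) = 1/92275. Expand this rational in ℤ_13: compute digits iteratively via d_i = x_i mod 13, x_{i+1} = (x_i − d_i)/13. The first 5 digits are (1, 0, 0, 10, 9).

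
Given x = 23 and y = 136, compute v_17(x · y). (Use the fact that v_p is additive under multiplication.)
v_17(3128) = 1

v_p(x) = 0 (factor: 23 = 17^0 · 23); v_p(y) = 1 (factor: 136 = 17^1 · 8). Additivity: v_p(xy) = v_p(x) + v_p(y) = 0 + 1 = 1. (Direct check: xy = 3128 = 17^1 · (184).)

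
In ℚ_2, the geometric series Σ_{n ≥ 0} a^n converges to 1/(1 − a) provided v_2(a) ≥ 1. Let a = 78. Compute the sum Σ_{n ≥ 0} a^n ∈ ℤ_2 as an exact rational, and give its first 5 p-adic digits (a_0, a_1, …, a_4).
Σ a^n = 1/(1 − a) = -1/77;  first 5 digits = (1, 1, 0, 1, 1)

v_2(a) = 1 ≥ 1, so the series converges in ℤ_2 to 1/(1 − a) = 1/(1 − 78) = -1/77. Expand this rational in ℤ_2: compute digits iteratively via d_i = x_i mod 2, x_{i+1} = (x_i − d_i)/2. The first 5 digits are (1, 1, 0, 1, 1).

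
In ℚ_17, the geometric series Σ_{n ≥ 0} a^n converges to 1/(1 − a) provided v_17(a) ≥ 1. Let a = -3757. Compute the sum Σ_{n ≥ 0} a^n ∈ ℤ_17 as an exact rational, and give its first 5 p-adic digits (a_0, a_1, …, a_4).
Σ a^n = 1/(1 − a) = 1/3758;  first 5 digits = (1, 0, 4, 16, 15)

v_17(a) = 2 ≥ 1, so the series converges in ℤ_17 to 1/(1 − a) = 1/(1 − (-3757)) = 1/3758. Expand this rational in ℤ_17: compute digits iteratively via d_i = x_i mod 17, x_{i+1} = (x_i − d_i)/17. The first 5 digits are (1, 0, 4, 16, 15).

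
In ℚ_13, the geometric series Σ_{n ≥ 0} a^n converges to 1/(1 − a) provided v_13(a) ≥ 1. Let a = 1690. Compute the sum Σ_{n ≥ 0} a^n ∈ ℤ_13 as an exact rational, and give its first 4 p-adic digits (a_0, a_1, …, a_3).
Σ a^n = 1/(1 − a) = -1/1689;  first 4 digits = (1, 0, 10, 0)

v_13(a) = 2 ≥ 1, so the series converges in ℤ_13 to 1/(1 − a) = 1/(1 − 1690) = -1/1689. Expand this rational in ℤ_13: compute digits iteratively via d_i = x_i mod 13, x_{i+1} = (x_i − d_i)/13. The first 4 digits are (1, 0, 10, 0).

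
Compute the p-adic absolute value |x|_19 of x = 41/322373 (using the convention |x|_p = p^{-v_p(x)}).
|41/322373|_19 = 6859

Step 1 — compute v_19(x) by factoring powers of 19 out of the numerator and denominator: v_19(41/322373) = -3. Step 2 — apply |x|_p = p^{-v_p(x)} = 19^{3} = 6859.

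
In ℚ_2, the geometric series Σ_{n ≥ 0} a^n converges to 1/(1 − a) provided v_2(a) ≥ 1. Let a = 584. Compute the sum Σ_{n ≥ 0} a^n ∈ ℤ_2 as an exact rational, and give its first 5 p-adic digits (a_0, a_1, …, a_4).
Σ a^n = 1/(1 − a) = -1/583;  first 5 digits = (1, 0, 0, 1, 0)

v_2(a) = 3 ≥ 1, so the series converges in ℤ_2 to 1/(1 − a) = 1/(1 − 584) = -1/583. Expand this rational in ℤ_2: compute digits iteratively via d_i = x_i mod 2, x_{i+1} = (x_i − d_i)/2. The first 5 digits are (1, 0, 0, 1, 0).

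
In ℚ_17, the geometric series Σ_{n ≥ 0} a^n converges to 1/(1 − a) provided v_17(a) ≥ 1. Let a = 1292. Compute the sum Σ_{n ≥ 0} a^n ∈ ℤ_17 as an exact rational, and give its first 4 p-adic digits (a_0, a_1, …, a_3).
Σ a^n = 1/(1 − a) = -1/1291;  first 4 digits = (1, 8, 0, 2)

v_17(a) = 1 ≥ 1, so the series converges in ℤ_17 to 1/(1 − a) = 1/(1 − 1292) = -1/1291. Expand this rational in ℤ_17: compute digits iteratively via d_i = x_i mod 17, x_{i+1} = (x_i − d_i)/17. The first 4 digits are (1, 8, 0, 2).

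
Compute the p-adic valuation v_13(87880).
v_13(87880) = 3

v_13(n) is the largest exponent k such that 13^k divides n. Factor out: 87880 = 13^3 · 40. (Sign doesn't affect v_p.) So v_13(87880) = 3.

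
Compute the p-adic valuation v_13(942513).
v_13(942513) = 4

v_13(n) is the largest exponent k such that 13^k divides n. Factor out: 942513 = 13^4 · 33. (Sign doesn't affect v_p.) So v_13(942513) = 4.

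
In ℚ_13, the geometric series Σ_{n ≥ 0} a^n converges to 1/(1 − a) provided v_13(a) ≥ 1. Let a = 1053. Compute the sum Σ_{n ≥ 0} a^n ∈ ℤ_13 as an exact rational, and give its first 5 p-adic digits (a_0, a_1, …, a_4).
Σ a^n = 1/(1 − a) = -1/1052;  first 5 digits = (1, 3, 2, 12, 10)

v_13(a) = 1 ≥ 1, so the series converges in ℤ_13 to 1/(1 − a) = 1/(1 − 1053) = -1/1052. Expand this rational in ℤ_13: compute digits iteratively via d_i = x_i mod 13, x_{i+1} = (x_i − d_i)/13. The first 5 digits are (1, 3, 2, 12, 10).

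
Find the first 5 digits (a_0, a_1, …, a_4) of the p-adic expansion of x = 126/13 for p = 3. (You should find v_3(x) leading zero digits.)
(a_0, …, a_4) = (0, 0, 2, 2, 2)

v_3(126/13) = 2, so a_0 = ... = a_1 = 0. Factor out: x = 3^2 · u with u = 14/13 a unit in ℤ_3. Expand u iteratively via a_{v+i} = u_i mod 3, u_{i+1} = (u_i − a_{v+i})/3:
  u_0 = 14/13;  a_2 = 2;  u_1 = (u_0 − 2)/3 = -4/13
  u_1 = -4/13;  a_3 = 2;  u_2 = (u_1 − 2)/3 = -10/13
  u_2 = -10/13;  a_4 = 2;  u_3 = (u_2 − 2)/3 = -12/13
Digits: (0, 0, 2, 2, 2).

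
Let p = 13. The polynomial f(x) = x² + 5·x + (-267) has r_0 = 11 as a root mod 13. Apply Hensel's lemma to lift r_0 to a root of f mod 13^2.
r_1 = 102 (mod 169)

Hensel: r_{i+1} = r_i − f(r_i)·(f′(r_i))^{-1} mod 13^{i+2}, f′(x) = 2x + 5. Iterate:
  r_0 = 11 (mod 13)
  r_1 = 102 (mod 169)
Final: r = 102 satisfies f(r) ≡ 0 mod 13^2.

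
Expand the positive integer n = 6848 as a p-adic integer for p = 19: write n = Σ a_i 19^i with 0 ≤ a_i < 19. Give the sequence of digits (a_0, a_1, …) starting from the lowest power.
(a_0, a_1, …) = (8, 18, 18)

Repeated division by 19 gives the digits low-to-high: 6848 = 8 + 18·19^1 + 18·19^2. Digit sequence: (8, 18, 18).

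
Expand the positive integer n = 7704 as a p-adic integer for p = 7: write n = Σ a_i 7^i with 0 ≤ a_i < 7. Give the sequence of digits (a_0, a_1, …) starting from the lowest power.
(a_0, a_1, …) = (4, 1, 3, 1, 3)

Repeated division by 7 gives the digits low-to-high: 7704 = 4 + 1·7^1 + 3·7^2 + 1·7^3 + 3·7^4. Digit sequence: (4, 1, 3, 1, 3).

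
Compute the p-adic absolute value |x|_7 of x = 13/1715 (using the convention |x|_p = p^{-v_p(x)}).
|13/1715|_7 = 343

Step 1 — compute v_7(x) by factoring powers of 7 out of the numerator and denominator: v_7(13/1715) = -3. Step 2 — apply |x|_p = p^{-v_p(x)} = 7^{3} = 343.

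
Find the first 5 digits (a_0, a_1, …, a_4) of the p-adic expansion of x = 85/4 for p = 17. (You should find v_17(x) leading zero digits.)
(a_0, …, a_4) = (0, 14, 12, 12, 12)

v_17(85/4) = 1, so a_0 = ... = a_0 = 0. Factor out: x = 17^1 · u with u = 5/4 a unit in ℤ_17. Expand u iteratively via a_{v+i} = u_i mod 17, u_{i+1} = (u_i − a_{v+i})/17:
  u_0 = 5/4;  a_1 = 14;  u_1 = (u_0 − 14)/17 = -3/4
  u_1 = -3/4;  a_2 = 12;  u_2 = (u_1 − 12)/17 = -3/4
  u_2 = -3/4;  a_3 = 12;  u_3 = (u_2 − 12)/17 = -3/4
  u_3 = -3/4;  a_4 = 12;  u_4 = (u_3 − 12)/17 = -3/4
Digits: (0, 14, 12, 12, 12).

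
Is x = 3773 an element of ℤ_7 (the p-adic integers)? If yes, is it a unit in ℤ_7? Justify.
x ∈ ℤ_7 but not a unit; v_7(x) = 3 > 0

ℤ_7 = {x ∈ ℚ_7 : v_7(x) ≥ 0} and ℤ_7^× = {x ∈ ℤ_7 : v_7(x) = 0}. Here v_7(3773) = v_7(num) − v_7(den) = 3; compare against these criteria.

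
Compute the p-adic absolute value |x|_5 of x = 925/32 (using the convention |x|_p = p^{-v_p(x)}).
|925/32|_5 = 1/25

Step 1 — compute v_5(x) by factoring powers of 5 out of the numerator and denominator: v_5(925/32) = 2. Step 2 — apply |x|_p = p^{-v_p(x)} = 5^{-2} = 1/25.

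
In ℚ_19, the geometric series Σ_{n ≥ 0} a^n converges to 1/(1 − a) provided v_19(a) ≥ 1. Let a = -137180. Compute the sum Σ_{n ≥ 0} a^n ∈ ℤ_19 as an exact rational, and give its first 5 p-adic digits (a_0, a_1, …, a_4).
Σ a^n = 1/(1 − a) = 1/137181;  first 5 digits = (1, 0, 0, 18, 17)

v_19(a) = 3 ≥ 1, so the series converges in ℤ_19 to 1/(1 − a) = 1/(1 − (-137180)) = 1/137181. Expand this rational in ℤ_19: compute digits iteratively via d_i = x_i mod 19, x_{i+1} = (x_i − d_i)/19. The first 5 digits are (1, 0, 0, 18, 17).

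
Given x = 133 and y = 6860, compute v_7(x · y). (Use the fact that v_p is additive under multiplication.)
v_7(912380) = 4

v_p(x) = 1 (factor: 133 = 7^1 · 19); v_p(y) = 3 (factor: 6860 = 7^3 · 20). Additivity: v_p(xy) = v_p(x) + v_p(y) = 1 + 3 = 4. (Direct check: xy = 912380 = 7^4 · (380).)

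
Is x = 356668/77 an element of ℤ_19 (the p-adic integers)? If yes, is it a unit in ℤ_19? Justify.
x ∈ ℤ_19 but not a unit; v_19(x) = 3 > 0

ℤ_19 = {x ∈ ℚ_19 : v_19(x) ≥ 0} and ℤ_19^× = {x ∈ ℤ_19 : v_19(x) = 0}. Here v_19(356668/77) = v_19(num) − v_19(den) = 3; compare against these criteria.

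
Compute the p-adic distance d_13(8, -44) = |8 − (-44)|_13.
d_13(8, -44) = 1/13

Step 1 — x − y = 8 − (-44) = 52. Step 2 — v_13(52) = 1 (factor: 52 = (13^1 · 4); the sign does not affect v_p). Step 3 — |x − y|_13 = 13^{-1} = 1/13.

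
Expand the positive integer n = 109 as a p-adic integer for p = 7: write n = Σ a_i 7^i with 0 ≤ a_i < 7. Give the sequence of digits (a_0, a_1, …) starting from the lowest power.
(a_0, a_1, …) = (4, 1, 2)

Repeated division by 7 gives the digits low-to-high: 109 = 4 + 1·7^1 + 2·7^2. Digit sequence: (4, 1, 2).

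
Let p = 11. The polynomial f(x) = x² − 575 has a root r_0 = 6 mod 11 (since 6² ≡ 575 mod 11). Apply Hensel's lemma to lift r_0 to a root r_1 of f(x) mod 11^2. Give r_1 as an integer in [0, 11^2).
r_1 = 61 (mod 121)

Hensel's recurrence: r_{i+1} = r_i − f(r_i)·(f′(r_i))^{-1} mod 11^{i+2}, with f′(x) = 2x. Iterate:
  r_0 = 6 (mod 11)
  r_1 = 61 (mod 121)
Final: r_1 = 61, and one checks f(r_1) ≡ 0 mod 11^2.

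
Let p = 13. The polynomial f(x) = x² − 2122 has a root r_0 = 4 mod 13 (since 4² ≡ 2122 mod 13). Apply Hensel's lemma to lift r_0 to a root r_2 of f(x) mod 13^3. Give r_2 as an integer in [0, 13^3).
r_2 = 1577 (mod 2197)

Hensel's recurrence: r_{i+1} = r_i − f(r_i)·(f′(r_i))^{-1} mod 13^{i+2}, with f′(x) = 2x. Iterate:
  r_0 = 4 (mod 13)
  r_1 = 56 (mod 169)
  r_2 = 1577 (mod 2197)
Final: r_2 = 1577, and one checks f(r_2) ≡ 0 mod 13^3.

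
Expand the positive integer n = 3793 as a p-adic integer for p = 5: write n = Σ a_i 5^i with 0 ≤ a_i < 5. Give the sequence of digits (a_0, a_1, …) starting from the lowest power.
(a_0, a_1, …) = (3, 3, 1, 0, 1, 1)

Repeated division by 5 gives the digits low-to-high: 3793 = 3 + 3·5^1 + 1·5^2 + 1·5^4 + 1·5^5. Digit sequence: (3, 3, 1, 0, 1, 1).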